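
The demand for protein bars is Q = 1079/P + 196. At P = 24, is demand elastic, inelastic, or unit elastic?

inelastic

At P = 24, Q = 240.9583.
dQ/dP = −1079/P² = −1.8733.
Point elasticity E = (dQ/dP)·(P/Q) = -1.8733 × 24/240.9583 ≈ -0.187.
|E| ≈ 0.187 < 1, so demand is inelastic.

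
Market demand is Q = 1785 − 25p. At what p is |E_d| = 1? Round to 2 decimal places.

35.70

For linear demand Q = a − bp, E = −bp/(a − bp). |E| = 1 ⇒ bp = a − bp ⇒ p = a/(2b).
p = 1785/(2·25) = 35.70.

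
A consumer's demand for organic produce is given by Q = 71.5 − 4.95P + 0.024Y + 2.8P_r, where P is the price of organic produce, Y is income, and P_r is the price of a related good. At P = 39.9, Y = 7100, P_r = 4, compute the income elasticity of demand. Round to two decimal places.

Evaluating quantity at (P, Y, P_r) gives Q = 71.5 − 4.95(39.9) + 0.024(7100) + 2.8(4) = 71.5 − 197.505 + 170.4 + 11.2 = 55.595.
∂Q/∂Y = +0.024, so E_I = 0.024·(7100/55.595) ≈ 3.07.
E_I > 1: normal good (luxury).

3.07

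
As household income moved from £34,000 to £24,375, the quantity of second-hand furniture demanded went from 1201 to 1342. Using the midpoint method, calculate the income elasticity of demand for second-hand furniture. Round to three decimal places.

-0.336

%ΔQ = (1342 − 1201)/[(1201+1342)/2] = 141/1271.5 ≈ 0.1109.
%ΔY = (24,375 − 34,000)/[(34,000+24,375)/2] = -9625/29187.5 ≈ -0.3298.
E_I = %ΔQ/%ΔY ≈ -0.336.
E_I < 0: inferior good.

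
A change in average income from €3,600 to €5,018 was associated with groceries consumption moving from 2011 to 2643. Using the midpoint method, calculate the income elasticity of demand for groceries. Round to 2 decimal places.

%ΔQ = (2643 − 2011)/[(2011+2643)/2] = 632/2327 ≈ 0.2716.
%ΔI = (5,018 − 3,600)/[(3,600+5,018)/2] = 1418/4309 ≈ 0.3291.
E_I = %ΔQ/%ΔI ≈ 0.83.
E_I ∈ (0,1): normal good (necessity).

0.83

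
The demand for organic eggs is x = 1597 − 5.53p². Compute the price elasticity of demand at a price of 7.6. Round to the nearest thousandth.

-0.500

At p = 7.6, x = 1277.5872.
dx/dp = −2·5.53·p = −84.056.
Point elasticity E = (dx/dp)·(p/x) = -84.056 × 7.6/1277.5872 ≈ -0.500.
|E| < 1, so demand is inelastic at this price.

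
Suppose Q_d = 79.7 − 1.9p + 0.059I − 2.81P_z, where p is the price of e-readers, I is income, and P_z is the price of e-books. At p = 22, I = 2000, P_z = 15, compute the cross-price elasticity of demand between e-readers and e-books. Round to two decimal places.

Evaluating quantity at (p, I, P_z) gives Q_d = 79.7 − 1.9(22) + 0.059(2000) − 2.81(15) = 79.7 − 41.8 + 118 − 42.15 = 113.75.
∂Q_d/∂P_z = −2.81, so E_xy = -2.81·(15/113.75) ≈ -0.37.
E_xy < 0: the goods are complements.

-0.37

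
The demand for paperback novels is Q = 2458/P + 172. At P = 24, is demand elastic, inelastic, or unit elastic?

At P = 24, Q = 274.4167.
dQ/dP = −2458/P² = −4.2674.
Point elasticity E = (dQ/dP)·(P/Q) = -4.2674 × 24/274.4167 ≈ -0.373.
|E| ≈ 0.373 < 1, so demand is inelastic.

inelastic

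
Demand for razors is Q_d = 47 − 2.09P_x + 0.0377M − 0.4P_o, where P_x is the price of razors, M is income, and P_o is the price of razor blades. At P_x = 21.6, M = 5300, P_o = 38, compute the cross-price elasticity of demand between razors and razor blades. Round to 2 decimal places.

First evaluate Q_d: 47 − 2.09(21.6) + 0.0377(5300) − 0.4(38) = 47 − 45.144 + 199.81 − 15.2 = 186.466.
∂Q_d/∂P_o = −0.4, so E_xy = -0.4·(38/186.466) ≈ -0.08.
E_xy < 0: the goods are complements.

-0.08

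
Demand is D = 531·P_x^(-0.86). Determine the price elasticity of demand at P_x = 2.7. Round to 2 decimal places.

For a Cobb–Douglas (constant-elasticity) form D = A·P_x^α·…, the elasticity with respect to P_x equals the exponent α at every point.
Here the exponent on P_x is -0.86, so the price elasticity of demand is -0.86.

-0.86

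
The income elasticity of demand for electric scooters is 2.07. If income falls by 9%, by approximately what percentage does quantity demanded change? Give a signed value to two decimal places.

%ΔQ ≈ E × %ΔI = (2.07) × (-9%) = -18.63%.

-18.63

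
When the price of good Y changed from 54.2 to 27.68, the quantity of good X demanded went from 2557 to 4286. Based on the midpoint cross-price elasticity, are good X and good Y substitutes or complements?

complements

%ΔQ_x = (4286 − 2557)/[(2557+4286)/2] = 1729/3421.5 ≈ 0.5053.
%ΔP_y = (27.68 − 54.2)/[(54.2+27.68)/2] ≈ -0.6478.
E_xy = 0.5053/-0.6478 ≈ -0.780.
E_xy < 0, so the goods are complements.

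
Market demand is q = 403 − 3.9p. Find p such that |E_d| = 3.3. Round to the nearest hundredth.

79.30

Set −bp/(a − bp) = −3.3 ⇒ bp = 3.3(a − bp) ⇒ bp(1+3.3) = 3.3·a.
p = 3.3·403/(3.9·4.3) ≈ 79.30.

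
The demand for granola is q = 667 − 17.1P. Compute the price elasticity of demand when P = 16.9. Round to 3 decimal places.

-0.765

At P = 16.9, q = 378.01.
dq/dP = −17.1.
Point elasticity E = (dq/dP)·(P/q) = -17.1 × 16.9/378.01 ≈ -0.765.
|E| < 1, so demand is inelastic at this price.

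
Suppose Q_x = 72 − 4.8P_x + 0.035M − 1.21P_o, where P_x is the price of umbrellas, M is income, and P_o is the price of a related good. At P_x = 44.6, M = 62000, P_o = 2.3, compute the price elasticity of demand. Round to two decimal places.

-0.11

At the given point, Q_x = 72 − 4.8(44.6) + 0.035(62000) − 1.21(2.3) = 72 − 214.08 + 2170 − 2.783 = 2025.137.
∂Q_x/∂P_x = −4.8, so E_p = (−4.8)·(44.6/2025.137) ≈ -0.11.
|E_p| < 1: demand is inelastic.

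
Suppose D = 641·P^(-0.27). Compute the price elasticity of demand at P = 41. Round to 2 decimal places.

For a Cobb–Douglas (constant-elasticity) form D = A·P^α·…, the elasticity with respect to P equals the exponent α at every point.
Here the exponent on P is -0.27, so the price elasticity of demand is -0.27.

-0.27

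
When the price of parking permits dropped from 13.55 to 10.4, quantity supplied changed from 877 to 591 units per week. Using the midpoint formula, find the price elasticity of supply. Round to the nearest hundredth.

1.48

%Δq = (591 − 877)/[(877 + 591)/2] = -286/734 ≈ -0.3896.
%Δp = (10.4 − 13.55)/[(13.55 + 10.4)/2] = -3.15/11.975 ≈ -0.2630.
Arc elasticity E = %Δq/%Δp ≈ -0.3896/-0.2630 ≈ 1.48.
|E| > 1: supply is elastic over this range.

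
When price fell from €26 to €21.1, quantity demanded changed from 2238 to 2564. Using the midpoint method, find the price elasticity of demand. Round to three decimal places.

%Δq = (2564 − 2238)/[(2238 + 2564)/2] = 326/2401 ≈ 0.1358.
%ΔP = (21.1 − 26)/[(26 + 21.1)/2] = -4.9/23.55 ≈ -0.2081.
Arc elasticity E = %Δq/%ΔP ≈ 0.1358/-0.2081 ≈ -0.653.
|E| < 1: demand is inelastic over this range.

-0.653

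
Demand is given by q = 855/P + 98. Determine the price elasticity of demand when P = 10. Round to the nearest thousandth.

At P = 10, q = 183.5.
dq/dP = −855/P² = −8.55.
Point elasticity E = (dq/dP)·(P/q) = -8.55 × 10/183.5 ≈ -0.466.
|E| < 1, so demand is inelastic at this price.

-0.466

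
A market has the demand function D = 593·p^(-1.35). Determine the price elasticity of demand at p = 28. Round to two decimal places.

-1.35

For a Cobb–Douglas (constant-elasticity) form D = A·p^α·…, the elasticity with respect to p equals the exponent α at every point.
Here the exponent on p is -1.35, so the price elasticity of demand is -1.35.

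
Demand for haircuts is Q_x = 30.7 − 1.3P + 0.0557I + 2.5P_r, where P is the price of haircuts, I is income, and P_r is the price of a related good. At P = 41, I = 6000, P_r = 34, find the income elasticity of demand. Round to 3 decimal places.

0.843

First evaluate Q_x: 30.7 − 1.3(41) + 0.0557(6000) + 2.5(34) = 30.7 − 53.3 + 334.2 + 85 = 396.6.
∂Q_x/∂I = +0.0557, so E_I = 0.0557·(6000/396.6) ≈ 0.843.
E_I ∈ (0,1): normal good (necessity).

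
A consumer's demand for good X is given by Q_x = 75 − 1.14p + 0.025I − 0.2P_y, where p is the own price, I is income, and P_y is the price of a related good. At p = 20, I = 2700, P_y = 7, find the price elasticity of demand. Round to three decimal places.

-0.193

Substituting, Q_x = 75 − 1.14(20) + 0.025(2700) − 0.2(7) = 75 − 22.8 + 67.5 − 1.4 = 118.3.
∂Q_x/∂p = −1.14, so E_p = (−1.14)·(20/118.3) ≈ -0.193.
|E_p| < 1: demand is inelastic.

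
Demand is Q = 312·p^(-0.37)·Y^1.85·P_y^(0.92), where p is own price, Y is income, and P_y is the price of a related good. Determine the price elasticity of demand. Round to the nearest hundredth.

-0.37

For a Cobb–Douglas (constant-elasticity) form Q = A·p^α·…, the elasticity with respect to p equals the exponent α at every point.
Here the exponent on p is -0.37, so the price elasticity of demand is -0.37.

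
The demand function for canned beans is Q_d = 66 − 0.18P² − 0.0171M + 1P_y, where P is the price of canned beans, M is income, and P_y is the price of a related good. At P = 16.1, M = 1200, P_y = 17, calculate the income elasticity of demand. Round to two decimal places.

-1.30

Q_d = 66 − 0.18(16.1)² − 0.0171(1200) + 1(17) = 66 − 46.6578 − 20.52 + 17 = 15.8222.
∂Q_d/∂M = −0.0171, so E_I = -0.0171·(1200/15.8222) ≈ -1.30.
E_I < 0: inferior good.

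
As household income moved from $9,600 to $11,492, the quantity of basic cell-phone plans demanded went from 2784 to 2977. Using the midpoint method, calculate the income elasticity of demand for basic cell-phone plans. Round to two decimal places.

0.37

%ΔQ = (2977 − 2784)/[(2784+2977)/2] = 193/2880.5 ≈ 0.0670.
%ΔI = (11,492 − 9,600)/[(9,600+11,492)/2] = 1892/10546 ≈ 0.1794.
E_I = %ΔQ/%ΔI ≈ 0.37.
E_I ∈ (0,1): normal good (necessity).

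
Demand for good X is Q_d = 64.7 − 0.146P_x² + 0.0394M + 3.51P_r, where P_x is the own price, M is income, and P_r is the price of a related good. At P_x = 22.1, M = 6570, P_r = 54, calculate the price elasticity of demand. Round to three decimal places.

First evaluate Q_d: 64.7 − 0.146(22.1)² + 0.0394(6570) + 3.51(54) = 64.7 − 71.3079 + 258.858 + 189.54 = 441.7901.
∂Q_d/∂P_x = −2·0.146·P_x = -6.4532, so E_p = -6.4532·(22.1/441.7901) ≈ -0.323.
|E_p| < 1: demand is inelastic.

-0.323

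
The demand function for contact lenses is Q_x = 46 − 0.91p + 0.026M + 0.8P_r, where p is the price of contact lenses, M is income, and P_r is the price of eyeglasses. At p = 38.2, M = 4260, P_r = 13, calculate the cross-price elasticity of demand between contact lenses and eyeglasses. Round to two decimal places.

0.08

Substituting, Q_x = 46 − 0.91(38.2) + 0.026(4260) + 0.8(13) = 46 − 34.762 + 110.76 + 10.4 = 132.398.
∂Q_x/∂P_r = +0.8, so E_xy = 0.8·(13/132.398) ≈ 0.08.
E_xy > 0: the goods are substitutes.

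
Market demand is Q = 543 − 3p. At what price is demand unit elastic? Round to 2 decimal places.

For linear demand Q = a − bp, E = −bp/(a − bp). |E| = 1 ⇒ bp = a − bp ⇒ p = a/(2b).
p = 543/(2·3) = 90.50.

90.50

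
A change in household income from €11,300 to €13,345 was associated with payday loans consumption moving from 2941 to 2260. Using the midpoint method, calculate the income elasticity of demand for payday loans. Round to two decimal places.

-1.58

%ΔQ = (2260 − 2941)/[(2941+2260)/2] = -681/2600.5 ≈ -0.2619.
%ΔI = (13,345 − 11,300)/[(11,300+13,345)/2] = 2045/12322.5 ≈ 0.1660.
E_I = %ΔQ/%ΔI ≈ -1.58.
E_I < 0: inferior good.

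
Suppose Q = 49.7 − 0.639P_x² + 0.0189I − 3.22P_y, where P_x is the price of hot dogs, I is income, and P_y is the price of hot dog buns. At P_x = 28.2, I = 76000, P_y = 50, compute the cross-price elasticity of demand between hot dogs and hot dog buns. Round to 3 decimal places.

-0.197

At the given point, Q = 49.7 − 0.639(28.2)² + 0.0189(76000) − 3.22(50) = 49.7 − 508.1584 + 1436.4 − 161 = 816.9416.
∂Q/∂P_y = −3.22, so E_xy = -3.22·(50/816.9416) ≈ -0.197.
E_xy < 0: the goods are complements.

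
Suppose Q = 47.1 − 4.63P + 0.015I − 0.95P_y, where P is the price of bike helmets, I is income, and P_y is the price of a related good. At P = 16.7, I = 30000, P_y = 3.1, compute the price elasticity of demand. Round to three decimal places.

-0.185

Evaluating quantity at (P, I, P_y) gives Q = 47.1 − 4.63(16.7) + 0.015(30000) − 0.95(3.1) = 47.1 − 77.321 + 450 − 2.945 = 416.834.
∂Q/∂P = −4.63, so E_p = (−4.63)·(16.7/416.834) ≈ -0.185.
|E_p| < 1: demand is inelastic.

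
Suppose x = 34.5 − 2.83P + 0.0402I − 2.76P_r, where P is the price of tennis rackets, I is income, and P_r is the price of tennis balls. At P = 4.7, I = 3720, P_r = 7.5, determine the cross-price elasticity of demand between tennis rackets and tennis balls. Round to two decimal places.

-0.14

First evaluate x: 34.5 − 2.83(4.7) + 0.0402(3720) − 2.76(7.5) = 34.5 − 13.301 + 149.544 − 20.7 = 150.043.
∂x/∂P_r = −2.76, so E_xy = -2.76·(7.5/150.043) ≈ -0.14.
E_xy < 0: the goods are complements.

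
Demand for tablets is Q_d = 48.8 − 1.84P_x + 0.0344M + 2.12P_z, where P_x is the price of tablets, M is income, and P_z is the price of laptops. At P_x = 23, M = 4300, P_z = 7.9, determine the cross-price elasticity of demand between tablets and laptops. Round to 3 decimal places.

Q_d = 48.8 − 1.84(23) + 0.0344(4300) + 2.12(7.9) = 48.8 − 42.32 + 147.92 + 16.748 = 171.148.
∂Q_d/∂P_z = +2.12, so E_xy = 2.12·(7.9/171.148) ≈ 0.098.
E_xy > 0: the goods are substitutes.

0.098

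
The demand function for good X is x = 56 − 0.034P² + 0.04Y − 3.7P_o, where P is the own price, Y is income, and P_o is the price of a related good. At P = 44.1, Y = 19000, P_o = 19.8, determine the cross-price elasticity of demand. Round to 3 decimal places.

At the given point, x = 56 − 0.034(44.1)² + 0.04(19000) − 3.7(19.8) = 56 − 66.1235 + 760 − 73.26 = 676.6165.
∂x/∂P_o = −3.7, so E_xy = -3.7·(19.8/676.6165) ≈ -0.108.
E_xy < 0: the goods are complements.

-0.108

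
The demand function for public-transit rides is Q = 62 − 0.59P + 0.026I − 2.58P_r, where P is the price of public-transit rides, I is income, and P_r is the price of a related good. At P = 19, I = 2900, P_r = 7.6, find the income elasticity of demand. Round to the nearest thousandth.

Evaluating quantity at (P, I, P_r) gives Q = 62 − 0.59(19) + 0.026(2900) − 2.58(7.6) = 62 − 11.21 + 75.4 − 19.608 = 106.582.
∂Q/∂I = +0.026, so E_I = 0.026·(2900/106.582) ≈ 0.707.
E_I ∈ (0,1): normal good (necessity).

0.707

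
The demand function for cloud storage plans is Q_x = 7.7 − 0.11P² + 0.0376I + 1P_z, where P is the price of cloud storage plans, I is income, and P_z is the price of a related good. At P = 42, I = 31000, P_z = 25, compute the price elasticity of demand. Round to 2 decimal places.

-0.39

Evaluating quantity at (P, I, P_z) gives Q_x = 7.7 − 0.11(42)² + 0.0376(31000) + 1(25) = 7.7 − 194.04 + 1165.6 + 25 = 1004.26.
∂Q_x/∂P = −2·0.11·P = -9.24, so E_p = -9.24·(42/1004.26) ≈ -0.39.
|E_p| < 1: demand is inelastic.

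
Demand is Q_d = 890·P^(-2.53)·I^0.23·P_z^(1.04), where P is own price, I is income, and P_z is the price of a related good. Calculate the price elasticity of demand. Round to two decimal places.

-2.53

For a Cobb–Douglas (constant-elasticity) form Q_d = A·P^α·…, the elasticity with respect to P equals the exponent α at every point.
Here the exponent on P is -2.53, so the price elasticity of demand is -2.53.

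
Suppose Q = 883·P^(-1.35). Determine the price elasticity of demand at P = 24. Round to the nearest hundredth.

-1.35

For a Cobb–Douglas (constant-elasticity) form Q = A·P^α·…, the elasticity with respect to P equals the exponent α at every point.
Here the exponent on P is -1.35, so the price elasticity of demand is -1.35.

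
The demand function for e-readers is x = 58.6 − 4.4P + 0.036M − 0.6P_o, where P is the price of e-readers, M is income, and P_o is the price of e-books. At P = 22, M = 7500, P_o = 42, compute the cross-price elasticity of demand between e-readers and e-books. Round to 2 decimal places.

-0.12

Substituting, x = 58.6 − 4.4(22) + 0.036(7500) − 0.6(42) = 58.6 − 96.8 + 270 − 25.2 = 206.6.
∂x/∂P_o = −0.6, so E_xy = -0.6·(42/206.6) ≈ -0.12.
E_xy < 0: the goods are complements.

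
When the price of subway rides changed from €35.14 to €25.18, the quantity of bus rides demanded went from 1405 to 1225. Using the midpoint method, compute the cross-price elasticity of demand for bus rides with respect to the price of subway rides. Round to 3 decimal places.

%ΔQ_x = (1225 − 1405)/[(1405+1225)/2] = -180/1315 ≈ -0.1369.
%ΔP_y = (25.18 − 35.14)/[(35.14+25.18)/2] ≈ -0.3302.
E_xy = -0.1369/-0.3302 ≈ 0.414.
E_xy > 0, so bus rides and subway rides are substitutes.

0.414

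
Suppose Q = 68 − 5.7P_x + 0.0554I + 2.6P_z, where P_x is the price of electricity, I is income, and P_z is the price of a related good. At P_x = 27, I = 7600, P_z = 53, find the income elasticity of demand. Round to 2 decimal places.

Substituting, Q = 68 − 5.7(27) + 0.0554(7600) + 2.6(53) = 68 − 153.9 + 421.04 + 137.8 = 472.94.
∂Q/∂I = +0.0554, so E_I = 0.0554·(7600/472.94) ≈ 0.89.
E_I ∈ (0,1): normal good (necessity).

0.89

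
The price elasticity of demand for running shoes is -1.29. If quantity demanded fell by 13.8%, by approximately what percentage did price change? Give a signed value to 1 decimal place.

%ΔQ ≈ E × %ΔP ⇒ %ΔP = %ΔQ / E = (-13.8%)/(-1.29) ≈ 10.7%.

10.7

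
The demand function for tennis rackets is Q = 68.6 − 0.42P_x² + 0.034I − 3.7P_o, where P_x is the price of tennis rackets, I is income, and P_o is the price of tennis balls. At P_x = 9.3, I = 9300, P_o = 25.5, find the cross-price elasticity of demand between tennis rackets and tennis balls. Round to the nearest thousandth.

Evaluating quantity at (P_x, I, P_o) gives Q = 68.6 − 0.42(9.3)² + 0.034(9300) − 3.7(25.5) = 68.6 − 36.3258 + 316.2 − 94.35 = 254.1242.
∂Q/∂P_o = −3.7, so E_xy = -3.7·(25.5/254.1242) ≈ -0.371.
E_xy < 0: the goods are complements.

-0.371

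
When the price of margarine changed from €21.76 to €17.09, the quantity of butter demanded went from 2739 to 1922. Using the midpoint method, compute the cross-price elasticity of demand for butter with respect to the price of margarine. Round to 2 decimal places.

1.46

%ΔQ_x = (1922 − 2739)/[(2739+1922)/2] = -817/2330.5 ≈ -0.3506.
%ΔP_y = (17.09 − 21.76)/[(21.76+17.09)/2] ≈ -0.2404.
E_xy = -0.3506/-0.2404 ≈ 1.46.
E_xy > 0, so butter and margarine are substitutes.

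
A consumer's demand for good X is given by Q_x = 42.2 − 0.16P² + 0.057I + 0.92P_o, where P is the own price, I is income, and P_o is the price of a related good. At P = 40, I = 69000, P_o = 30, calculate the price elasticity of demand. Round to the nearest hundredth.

-0.14

Substituting, Q_x = 42.2 − 0.16(40)² + 0.057(69000) + 0.92(30) = 42.2 − 256 + 3933 + 27.6 = 3746.8.
∂Q_x/∂P = −2·0.16·P = -12.8, so E_p = -12.8·(40/3746.8) ≈ -0.14.
|E_p| < 1: demand is inelastic.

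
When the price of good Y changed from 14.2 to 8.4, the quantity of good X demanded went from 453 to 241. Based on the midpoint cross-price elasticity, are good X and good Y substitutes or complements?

substitutes

%ΔQ_x = (241 − 453)/[(453+241)/2] = -212/347 ≈ -0.6110.
%ΔP_y = (8.4 − 14.2)/[(14.2+8.4)/2] ≈ -0.5133.
E_xy = -0.6110/-0.5133 ≈ 1.190.
E_xy > 0, so the goods are substitutes.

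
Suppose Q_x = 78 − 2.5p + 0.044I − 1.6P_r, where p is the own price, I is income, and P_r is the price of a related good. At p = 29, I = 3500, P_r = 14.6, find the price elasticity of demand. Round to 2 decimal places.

-0.53

Evaluating quantity at (p, I, P_r) gives Q_x = 78 − 2.5(29) + 0.044(3500) − 1.6(14.6) = 78 − 72.5 + 154 − 23.36 = 136.14.
∂Q_x/∂p = −2.5, so E_p = (−2.5)·(29/136.14) ≈ -0.53.
|E_p| < 1: demand is inelastic.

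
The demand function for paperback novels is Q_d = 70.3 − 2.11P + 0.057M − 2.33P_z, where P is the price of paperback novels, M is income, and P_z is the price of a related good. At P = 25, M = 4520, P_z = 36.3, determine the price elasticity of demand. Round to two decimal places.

Evaluating quantity at (P, M, P_z) gives Q_d = 70.3 − 2.11(25) + 0.057(4520) − 2.33(36.3) = 70.3 − 52.75 + 257.64 − 84.579 = 190.611.
∂Q_d/∂P = −2.11, so E_p = (−2.11)·(25/190.611) ≈ -0.28.
|E_p| < 1: demand is inelastic.

-0.28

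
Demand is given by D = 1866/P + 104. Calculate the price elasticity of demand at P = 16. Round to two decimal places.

At P = 16, D = 220.625.
dD/dP = −1866/P² = −7.2891.
Point elasticity E = (dD/dP)·(P/D) = -7.2891 × 16/220.625 ≈ -0.53.
|E| < 1, so demand is inelastic at this price.

-0.53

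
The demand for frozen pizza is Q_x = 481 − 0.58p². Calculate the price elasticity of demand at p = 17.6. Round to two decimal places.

-1.19

At p = 17.6, Q_x = 301.3392.
dQ_x/dp = −2·0.58·p = −20.416.
Point elasticity E = (dQ_x/dp)·(p/Q_x) = -20.416 × 17.6/301.3392 ≈ -1.19.
|E| > 1, so demand is elastic at this price.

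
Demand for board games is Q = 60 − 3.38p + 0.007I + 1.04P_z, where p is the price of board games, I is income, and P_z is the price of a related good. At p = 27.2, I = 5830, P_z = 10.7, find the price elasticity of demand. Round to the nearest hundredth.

At the given point, Q = 60 − 3.38(27.2) + 0.007(5830) + 1.04(10.7) = 60 − 91.936 + 40.81 + 11.128 = 20.002.
∂Q/∂p = −3.38, so E_p = (−3.38)·(27.2/20.002) ≈ -4.60.
|E_p| > 1: demand is elastic.

-4.60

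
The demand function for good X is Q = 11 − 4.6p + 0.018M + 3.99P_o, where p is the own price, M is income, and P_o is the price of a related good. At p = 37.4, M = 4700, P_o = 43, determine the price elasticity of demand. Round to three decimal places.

Q = 11 − 4.6(37.4) + 0.018(4700) + 3.99(43) = 11 − 172.04 + 84.6 + 171.57 = 95.13.
∂Q/∂p = −4.6, so E_p = (−4.6)·(37.4/95.13) ≈ -1.808.
|E_p| > 1: demand is elastic.

-1.808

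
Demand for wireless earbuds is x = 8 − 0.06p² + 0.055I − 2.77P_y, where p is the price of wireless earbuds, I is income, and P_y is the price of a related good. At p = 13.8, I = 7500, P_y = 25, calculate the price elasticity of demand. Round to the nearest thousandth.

-0.067

First evaluate x: 8 − 0.06(13.8)² + 0.055(7500) − 2.77(25) = 8 − 11.4264 + 412.5 − 69.25 = 339.8236.
∂x/∂p = −2·0.06·p = -1.656, so E_p = -1.656·(13.8/339.8236) ≈ -0.067.
|E_p| < 1: demand is inelastic.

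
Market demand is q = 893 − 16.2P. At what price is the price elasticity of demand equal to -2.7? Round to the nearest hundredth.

Set −bP/(a − bP) = −2.7 ⇒ bP = 2.7(a − bP) ⇒ bP(1+2.7) = 2.7·a.
P = 2.7·893/(16.2·3.7) ≈ 40.23.

40.23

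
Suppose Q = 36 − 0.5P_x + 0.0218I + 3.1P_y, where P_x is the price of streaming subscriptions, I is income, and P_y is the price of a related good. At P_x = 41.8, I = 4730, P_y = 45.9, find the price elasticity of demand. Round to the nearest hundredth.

-0.08

At the given point, Q = 36 − 0.5(41.8) + 0.0218(4730) + 3.1(45.9) = 36 − 20.9 + 103.114 + 142.29 = 260.504.
∂Q/∂P_x = −0.5, so E_p = (−0.5)·(41.8/260.504) ≈ -0.08.
|E_p| < 1: demand is inelastic.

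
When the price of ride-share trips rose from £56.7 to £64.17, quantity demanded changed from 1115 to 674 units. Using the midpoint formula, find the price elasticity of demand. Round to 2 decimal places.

-3.99

%ΔQ = (674 − 1115)/[(1115 + 674)/2] = -441/894.5 ≈ -0.4930.
%ΔP = (64.17 − 56.7)/[(56.7 + 64.17)/2] = 7.47/60.435 ≈ 0.1236.
Arc elasticity E = %ΔQ/%ΔP ≈ -0.4930/0.1236 ≈ -3.99.
|E| > 1: demand is elastic over this range.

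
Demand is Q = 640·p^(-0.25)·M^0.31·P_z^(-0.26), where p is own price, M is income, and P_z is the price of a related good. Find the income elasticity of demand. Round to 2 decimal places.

0.31

For a Cobb–Douglas (constant-elasticity) form Q = A·M^α·…, the elasticity with respect to M equals the exponent α at every point.
Here the exponent on M is 0.31, so the income elasticity of demand is 0.31.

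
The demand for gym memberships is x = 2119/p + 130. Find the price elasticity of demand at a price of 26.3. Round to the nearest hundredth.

At p = 26.3, x = 210.5703.
dx/dp = −2119/p² = −3.0635.
Point elasticity E = (dx/dp)·(p/x) = -3.0635 × 26.3/210.5703 ≈ -0.38.
|E| < 1, so demand is inelastic at this price.

-0.38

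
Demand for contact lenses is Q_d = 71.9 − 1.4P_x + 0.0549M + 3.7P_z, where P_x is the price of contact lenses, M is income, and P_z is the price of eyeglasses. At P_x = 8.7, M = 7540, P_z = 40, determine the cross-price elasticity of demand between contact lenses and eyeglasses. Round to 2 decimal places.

At the given point, Q_d = 71.9 − 1.4(8.7) + 0.0549(7540) + 3.7(40) = 71.9 − 12.18 + 413.946 + 148 = 621.666.
∂Q_d/∂P_z = +3.7, so E_xy = 3.7·(40/621.666) ≈ 0.24.
E_xy > 0: the goods are substitutes.

0.24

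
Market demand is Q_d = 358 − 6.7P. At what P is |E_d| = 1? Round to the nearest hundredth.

26.72

For linear demand Q_d = a − bP, E = −bP/(a − bP). |E| = 1 ⇒ bP = a − bP ⇒ P = a/(2b).
P = 358/(2·6.7) ≈ 26.72.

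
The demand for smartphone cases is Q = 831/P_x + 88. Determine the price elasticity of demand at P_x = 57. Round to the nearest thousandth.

At P_x = 57, Q = 102.5789.
dQ/dP_x = −831/P_x² = −0.2558.
Point elasticity E = (dQ/dP_x)·(P_x/Q) = -0.2558 × 57/102.5789 ≈ -0.142.
|E| < 1, so demand is inelastic at this price.

-0.142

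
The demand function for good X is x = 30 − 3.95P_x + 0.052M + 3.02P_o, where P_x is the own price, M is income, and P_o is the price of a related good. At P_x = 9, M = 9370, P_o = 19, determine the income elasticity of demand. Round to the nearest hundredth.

x = 30 − 3.95(9) + 0.052(9370) + 3.02(19) = 30 − 35.55 + 487.24 + 57.38 = 539.07.
∂x/∂M = +0.052, so E_I = 0.052·(9370/539.07) ≈ 0.90.
E_I ∈ (0,1): normal good (necessity).

0.90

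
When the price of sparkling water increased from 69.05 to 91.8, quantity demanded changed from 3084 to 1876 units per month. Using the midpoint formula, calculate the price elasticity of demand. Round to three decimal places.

-1.722

%Δq = (1876 − 3084)/[(3084 + 1876)/2] = -1208/2480 ≈ -0.4871.
%Δp = (91.8 − 69.05)/[(69.05 + 91.8)/2] = 22.75/80.425 ≈ 0.2829.
Arc elasticity E = %Δq/%Δp ≈ -0.4871/0.2829 ≈ -1.722.
|E| > 1: demand is elastic over this range.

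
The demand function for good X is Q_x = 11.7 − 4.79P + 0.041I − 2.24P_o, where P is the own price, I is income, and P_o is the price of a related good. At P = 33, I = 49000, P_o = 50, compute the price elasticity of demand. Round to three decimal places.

-0.090

Q_x = 11.7 − 4.79(33) + 0.041(49000) − 2.24(50) = 11.7 − 158.07 + 2009 − 112 = 1750.63.
∂Q_x/∂P = −4.79, so E_p = (−4.79)·(33/1750.63) ≈ -0.090.
|E_p| < 1: demand is inelastic.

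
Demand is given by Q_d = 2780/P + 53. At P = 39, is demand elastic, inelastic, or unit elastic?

At P = 39, Q_d = 124.2821.
dQ_d/dP = −2780/P² = −1.8277.
Point elasticity E = (dQ_d/dP)·(P/Q_d) = -1.8277 × 39/124.2821 ≈ -0.574.
|E| ≈ 0.574 < 1, so demand is inelastic.

inelastic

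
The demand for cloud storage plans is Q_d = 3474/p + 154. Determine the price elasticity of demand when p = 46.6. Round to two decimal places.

-0.33

At p = 46.6, Q_d = 228.5494.
dQ_d/dp = −3474/p² = −1.5998.
Point elasticity E = (dQ_d/dp)·(p/Q_d) = -1.5998 × 46.6/228.5494 ≈ -0.33.
|E| < 1, so demand is inelastic at this price.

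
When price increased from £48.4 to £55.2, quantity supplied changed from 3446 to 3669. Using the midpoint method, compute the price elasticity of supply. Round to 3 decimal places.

0.478

%ΔQ = (3669 − 3446)/[(3446 + 3669)/2] = 223/3557.5 ≈ 0.0627.
%Δp = (55.2 − 48.4)/[(48.4 + 55.2)/2] = 6.8/51.8 ≈ 0.1313.
Arc elasticity E = %ΔQ/%Δp ≈ 0.0627/0.1313 ≈ 0.478.
|E| < 1: supply is inelastic over this range.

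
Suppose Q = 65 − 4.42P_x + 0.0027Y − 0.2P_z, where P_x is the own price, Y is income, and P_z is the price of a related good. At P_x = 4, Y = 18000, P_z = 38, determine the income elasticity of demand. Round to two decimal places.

Q = 65 − 4.42(4) + 0.0027(18000) − 0.2(38) = 65 − 17.68 + 48.6 − 7.6 = 88.32.
∂Q/∂Y = +0.0027, so E_I = 0.0027·(18000/88.32) ≈ 0.55.
E_I ∈ (0,1): normal good (necessity).

0.55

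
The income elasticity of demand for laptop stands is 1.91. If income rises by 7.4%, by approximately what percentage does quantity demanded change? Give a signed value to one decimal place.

%ΔQ ≈ E × %ΔI = (1.91) × (7.4%) ≈ 14.1%.

14.1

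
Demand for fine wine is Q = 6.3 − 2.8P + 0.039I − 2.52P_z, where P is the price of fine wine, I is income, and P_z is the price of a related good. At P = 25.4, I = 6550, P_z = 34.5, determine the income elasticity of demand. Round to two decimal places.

2.46

Evaluating quantity at (P, I, P_z) gives Q = 6.3 − 2.8(25.4) + 0.039(6550) − 2.52(34.5) = 6.3 − 71.12 + 255.45 − 86.94 = 103.69.
∂Q/∂I = +0.039, so E_I = 0.039·(6550/103.69) ≈ 2.46.
E_I > 1: normal good (luxury).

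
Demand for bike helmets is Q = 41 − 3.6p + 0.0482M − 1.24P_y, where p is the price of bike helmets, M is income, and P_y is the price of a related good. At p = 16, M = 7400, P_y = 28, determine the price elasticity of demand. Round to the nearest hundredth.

-0.19

At the given point, Q = 41 − 3.6(16) + 0.0482(7400) − 1.24(28) = 41 − 57.6 + 356.68 − 34.72 = 305.36.
∂Q/∂p = −3.6, so E_p = (−3.6)·(16/305.36) ≈ -0.19.
|E_p| < 1: demand is inelastic.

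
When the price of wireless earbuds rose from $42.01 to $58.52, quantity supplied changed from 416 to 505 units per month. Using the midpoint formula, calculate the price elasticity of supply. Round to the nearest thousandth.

0.588

%ΔQ = (505 − 416)/[(416 + 505)/2] = 89/460.5 ≈ 0.1933.
%Δp = (58.52 − 42.01)/[(42.01 + 58.52)/2] = 16.51/50.265 ≈ 0.3285.
Arc elasticity E = %ΔQ/%Δp ≈ 0.1933/0.3285 ≈ 0.588.
|E| < 1: supply is inelastic over this range.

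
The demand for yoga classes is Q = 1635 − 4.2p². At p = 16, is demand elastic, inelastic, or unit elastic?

At p = 16, Q = 559.8.
dQ/dp = −2·4.2·p = −134.4.
Point elasticity E = (dQ/dp)·(p/Q) = -134.4 × 16/559.8 ≈ -3.841.
|E| ≈ 3.841 > 1, so demand is elastic.

elastic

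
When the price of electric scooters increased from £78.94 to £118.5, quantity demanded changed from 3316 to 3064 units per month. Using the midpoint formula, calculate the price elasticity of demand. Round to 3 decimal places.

-0.197

%Δq = (3064 − 3316)/[(3316 + 3064)/2] = -252/3190 ≈ -0.0790.
%Δp = (118.5 − 78.94)/[(78.94 + 118.5)/2] = 39.56/98.72 ≈ 0.4007.
Arc elasticity E = %Δq/%Δp ≈ -0.0790/0.4007 ≈ -0.197.
|E| < 1: demand is inelastic over this range.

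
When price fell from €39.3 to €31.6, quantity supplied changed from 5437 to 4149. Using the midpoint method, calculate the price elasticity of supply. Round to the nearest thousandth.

%Δq = (4149 − 5437)/[(5437 + 4149)/2] = -1288/4793 ≈ -0.2687.
%Δp = (31.6 − 39.3)/[(39.3 + 31.6)/2] = -7.7/35.45 ≈ -0.2172.
Arc elasticity E = %Δq/%Δp ≈ -0.2687/-0.2172 ≈ 1.237.
|E| > 1: supply is elastic over this range.

1.237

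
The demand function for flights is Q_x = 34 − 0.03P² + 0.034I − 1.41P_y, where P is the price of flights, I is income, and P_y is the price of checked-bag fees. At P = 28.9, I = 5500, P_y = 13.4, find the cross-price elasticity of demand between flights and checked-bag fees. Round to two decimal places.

-0.11

Q_x = 34 − 0.03(28.9)² + 0.034(5500) − 1.41(13.4) = 34 − 25.0563 + 187 − 18.894 = 177.0497.
∂Q_x/∂P_y = −1.41, so E_xy = -1.41·(13.4/177.0497) ≈ -0.11.
E_xy < 0: the goods are complements.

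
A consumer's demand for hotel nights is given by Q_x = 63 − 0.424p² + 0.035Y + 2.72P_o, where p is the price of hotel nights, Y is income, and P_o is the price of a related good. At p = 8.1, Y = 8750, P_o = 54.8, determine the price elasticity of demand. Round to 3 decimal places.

Substituting, Q_x = 63 − 0.424(8.1)² + 0.035(8750) + 2.72(54.8) = 63 − 27.8186 + 306.25 + 149.056 = 490.4874.
∂Q_x/∂p = −2·0.424·p = -6.8688, so E_p = -6.8688·(8.1/490.4874) ≈ -0.113.
|E_p| < 1: demand is inelastic.

-0.113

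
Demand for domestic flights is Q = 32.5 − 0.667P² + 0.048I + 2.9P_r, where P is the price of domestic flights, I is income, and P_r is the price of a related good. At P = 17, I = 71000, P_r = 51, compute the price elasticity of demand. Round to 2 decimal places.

First evaluate Q: 32.5 − 0.667(17)² + 0.048(71000) + 2.9(51) = 32.5 − 192.763 + 3408 + 147.9 = 3395.637.
∂Q/∂P = −2·0.667·P = -22.678, so E_p = -22.678·(17/3395.637) ≈ -0.11.
|E_p| < 1: demand is inelastic.

-0.11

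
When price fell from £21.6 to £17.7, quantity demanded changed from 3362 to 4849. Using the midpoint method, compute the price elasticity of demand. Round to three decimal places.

-1.825

%Δq = (4849 − 3362)/[(3362 + 4849)/2] = 1487/4105.5 ≈ 0.3622.
%ΔP = (17.7 − 21.6)/[(21.6 + 17.7)/2] = -3.9/19.65 ≈ -0.1985.
Arc elasticity E = %Δq/%ΔP ≈ 0.3622/-0.1985 ≈ -1.825.
|E| > 1: demand is elastic over this range.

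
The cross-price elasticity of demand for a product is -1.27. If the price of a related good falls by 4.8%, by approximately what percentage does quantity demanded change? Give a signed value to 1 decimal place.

%ΔQ ≈ E × %ΔP_y = (-1.27) × (-4.8%) ≈ 6.1%.

6.1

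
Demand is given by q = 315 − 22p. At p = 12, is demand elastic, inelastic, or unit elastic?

elastic

At p = 12, q = 51.
dq/dp = −22.
Point elasticity E = (dq/dp)·(p/q) = -22 × 12/51 ≈ -5.176.
|E| ≈ 5.176 > 1, so demand is elastic.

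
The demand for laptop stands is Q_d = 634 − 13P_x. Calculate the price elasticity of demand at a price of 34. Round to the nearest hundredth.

-2.30

At P_x = 34, Q_d = 192.
dQ_d/dP_x = −13.
Point elasticity E = (dQ_d/dP_x)·(P_x/Q_d) = -13 × 34/192 ≈ -2.30.
|E| > 1, so demand is elastic at this price.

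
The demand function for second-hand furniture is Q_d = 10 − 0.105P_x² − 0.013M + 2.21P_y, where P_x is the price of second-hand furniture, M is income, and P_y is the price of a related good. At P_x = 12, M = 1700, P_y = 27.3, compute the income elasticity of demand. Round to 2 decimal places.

-0.67

First evaluate Q_d: 10 − 0.105(12)² − 0.013(1700) + 2.21(27.3) = 10 − 15.12 − 22.1 + 60.333 = 33.113.
∂Q_d/∂M = −0.013, so E_I = -0.013·(1700/33.113) ≈ -0.67.
E_I < 0: inferior good.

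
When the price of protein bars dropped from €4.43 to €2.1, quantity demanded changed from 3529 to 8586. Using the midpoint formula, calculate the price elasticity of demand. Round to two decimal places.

-1.17

%Δq = (8586 − 3529)/[(3529 + 8586)/2] = 5057/6057.5 ≈ 0.8348.
%Δp = (2.1 − 4.43)/[(4.43 + 2.1)/2] = -2.33/3.265 ≈ -0.7136.
Arc elasticity E = %Δq/%Δp ≈ 0.8348/-0.7136 ≈ -1.17.
|E| > 1: demand is elastic over this range.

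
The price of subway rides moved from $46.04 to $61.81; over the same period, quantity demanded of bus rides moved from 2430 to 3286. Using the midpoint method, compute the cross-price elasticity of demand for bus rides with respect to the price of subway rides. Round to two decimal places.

1.02

%ΔQ_x = (3286 − 2430)/[(2430+3286)/2] = 856/2858 ≈ 0.2995.
%ΔP_y = (61.81 − 46.04)/[(46.04+61.81)/2] ≈ 0.2924.
E_xy = 0.2995/0.2924 ≈ 1.02.
E_xy > 0, so bus rides and subway rides are substitutes.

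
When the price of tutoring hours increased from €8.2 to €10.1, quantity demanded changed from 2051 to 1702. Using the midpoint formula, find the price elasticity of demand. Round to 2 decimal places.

%Δq = (1702 − 2051)/[(2051 + 1702)/2] = -349/1876.5 ≈ -0.1860.
%ΔP = (10.1 − 8.2)/[(8.2 + 10.1)/2] = 1.9/9.15 ≈ 0.2077.
Arc elasticity E = %Δq/%ΔP ≈ -0.1860/0.2077 ≈ -0.90.
|E| < 1: demand is inelastic over this range.

-0.90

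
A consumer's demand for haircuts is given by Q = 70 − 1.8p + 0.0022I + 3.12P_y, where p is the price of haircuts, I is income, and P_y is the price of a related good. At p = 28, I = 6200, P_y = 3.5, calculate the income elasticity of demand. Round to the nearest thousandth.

0.309

Substituting, Q = 70 − 1.8(28) + 0.0022(6200) + 3.12(3.5) = 70 − 50.4 + 13.64 + 10.92 = 44.16.
∂Q/∂I = +0.0022, so E_I = 0.0022·(6200/44.16) ≈ 0.309.
E_I ∈ (0,1): normal good (necessity).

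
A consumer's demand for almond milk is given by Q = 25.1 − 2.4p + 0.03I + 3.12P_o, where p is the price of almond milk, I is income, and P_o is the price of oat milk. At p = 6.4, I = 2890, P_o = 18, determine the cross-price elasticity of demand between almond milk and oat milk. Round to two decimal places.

0.37

At the given point, Q = 25.1 − 2.4(6.4) + 0.03(2890) + 3.12(18) = 25.1 − 15.36 + 86.7 + 56.16 = 152.6.
∂Q/∂P_o = +3.12, so E_xy = 3.12·(18/152.6) ≈ 0.37.
E_xy > 0: the goods are substitutes.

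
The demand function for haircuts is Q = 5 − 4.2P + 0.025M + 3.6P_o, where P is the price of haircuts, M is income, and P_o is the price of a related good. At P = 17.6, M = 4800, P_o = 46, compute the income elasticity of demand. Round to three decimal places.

0.554

At the given point, Q = 5 − 4.2(17.6) + 0.025(4800) + 3.6(46) = 5 − 73.92 + 120 + 165.6 = 216.68.
∂Q/∂M = +0.025, so E_I = 0.025·(4800/216.68) ≈ 0.554.
E_I ∈ (0,1): normal good (necessity).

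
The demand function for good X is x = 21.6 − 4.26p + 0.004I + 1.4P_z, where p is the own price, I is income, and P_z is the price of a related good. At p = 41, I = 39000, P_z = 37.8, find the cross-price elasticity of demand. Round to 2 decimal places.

Evaluating quantity at (p, I, P_z) gives x = 21.6 − 4.26(41) + 0.004(39000) + 1.4(37.8) = 21.6 − 174.66 + 156 + 52.92 = 55.86.
∂x/∂P_z = +1.4, so E_xy = 1.4·(37.8/55.86) ≈ 0.95.
E_xy > 0: the goods are substitutes.

0.95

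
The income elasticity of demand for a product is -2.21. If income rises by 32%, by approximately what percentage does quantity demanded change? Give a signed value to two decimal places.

-70.72

%ΔQ ≈ E × %ΔI = (-2.21) × (32%) = -70.72%.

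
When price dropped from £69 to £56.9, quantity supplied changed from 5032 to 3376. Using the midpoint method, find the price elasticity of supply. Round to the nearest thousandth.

%Δq = (3376 − 5032)/[(5032 + 3376)/2] = -1656/4204 ≈ -0.3939.
%Δp = (56.9 − 69)/[(69 + 56.9)/2] = -12.1/62.95 ≈ -0.1922.
Arc elasticity E = %Δq/%Δp ≈ -0.3939/-0.1922 ≈ 2.049.
|E| > 1: supply is elastic over this range.

2.049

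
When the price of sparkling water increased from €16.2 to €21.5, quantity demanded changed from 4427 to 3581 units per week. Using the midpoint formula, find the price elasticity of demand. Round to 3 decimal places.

%ΔQ = (3581 − 4427)/[(4427 + 3581)/2] = -846/4004 ≈ -0.2113.
%ΔP = (21.5 − 16.2)/[(16.2 + 21.5)/2] = 5.3/18.85 ≈ 0.2812.
Arc elasticity E = %ΔQ/%ΔP ≈ -0.2113/0.2812 ≈ -0.751.
|E| < 1: demand is inelastic over this range.

-0.751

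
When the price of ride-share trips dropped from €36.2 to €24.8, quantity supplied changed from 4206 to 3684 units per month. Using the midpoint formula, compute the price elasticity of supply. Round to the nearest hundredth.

0.35

%Δq = (3684 − 4206)/[(4206 + 3684)/2] = -522/3945 ≈ -0.1323.
%ΔP = (24.8 − 36.2)/[(36.2 + 24.8)/2] = -11.4/30.5 ≈ -0.3738.
Arc elasticity E = %Δq/%ΔP ≈ -0.1323/-0.3738 ≈ 0.35.
|E| < 1: supply is inelastic over this range.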